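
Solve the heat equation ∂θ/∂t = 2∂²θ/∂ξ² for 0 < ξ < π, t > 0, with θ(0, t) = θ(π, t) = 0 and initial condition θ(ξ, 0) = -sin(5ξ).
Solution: Separating variables: θ = Σ c_n exp(-2n²t) sin(nξ). From θ(ξ,0) = -sin(5ξ): c_5=-1.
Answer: θ(ξ, t) = -exp(-50t)sin(5ξ)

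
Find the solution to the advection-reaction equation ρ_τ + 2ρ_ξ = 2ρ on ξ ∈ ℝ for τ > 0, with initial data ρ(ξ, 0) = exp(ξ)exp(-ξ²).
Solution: Substitute ρ = exp(ξ)u.
Then ρ_ξ = exp(ξ)(u_ξ + u), ρ_τ = exp(ξ)u_τ; substituting and dividing by exp(ξ), the lower-order terms cancel: u_τ + 2u_ξ = 0 (standard advection equation).
Data for u: u(ξ,0) = exp(-ξ)ρ(ξ,0) = exp(-ξ²).
By characteristics (dξ/dτ = 2), u(ξ,τ) = f(ξ - 2τ) with f = u(·, 0).
So u(ξ,τ) = exp(-(ξ - 2τ)²), and ρ(ξ,τ) = exp(ξ)u(ξ,τ).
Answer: ρ(ξ, τ) = exp(ξ)exp(-(ξ - 2τ)²)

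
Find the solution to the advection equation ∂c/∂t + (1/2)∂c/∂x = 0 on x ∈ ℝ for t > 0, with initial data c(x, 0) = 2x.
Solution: By characteristics (dx/dt = 1/2), c(x,t) = f(x - (1/2)t) with f = c(·, 0).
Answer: c(x, t) = -t + 2x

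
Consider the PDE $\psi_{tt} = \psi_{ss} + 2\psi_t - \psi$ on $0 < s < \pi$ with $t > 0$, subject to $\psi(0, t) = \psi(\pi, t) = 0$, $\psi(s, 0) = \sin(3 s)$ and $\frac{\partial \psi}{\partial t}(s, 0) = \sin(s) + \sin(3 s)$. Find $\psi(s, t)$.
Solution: Substitute $\psi = e^{t}u$.
Then $\psi_t = e^{t}(u_t + u)$, $\psi_{tt} = e^{t}(u_{tt} + 2u_t + u)$, $\psi_{ss} = e^{t}u_{ss}$; substituting and dividing by $e^{t}$, the lower-order terms cancel: $u_{tt} = u_{ss}$ (standard wave equation).
Data for $u$: $u(s,0) = \psi(s,0) = \sin(3 s)$; $u_t(s,0) = \psi_t(s,0) - \psi(s,0) = \sin(s)$. The boundary conditions carry over: $u(0,t) = u(\pi,t) = 0$.
Separating variables: $u = \sum [A_n \cos(\omega_n t) + B_n \sin(\omega_n t)] \sin(ns)$, $\omega_n = n$. From ICs ($B_n$ = velocity coefficient / $\omega_n$): $A_3=1, B_1=1$.
So $u(s,t) = \sin(s) \sin(t) + \sin(3 s) \cos(3 t)$, and $\psi(s,t) = e^{t}u(s,t)$.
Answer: $\psi(s, t) = e^{t} \sin(s) \sin(t) + e^{t} \sin(3 s) \cos(3 t)$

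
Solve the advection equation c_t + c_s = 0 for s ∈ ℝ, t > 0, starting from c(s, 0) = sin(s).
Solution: By characteristics (ds/dt = 1), c(s,t) = f(s - t) with f = c(·, 0).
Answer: c(s, t) = sin(s - t)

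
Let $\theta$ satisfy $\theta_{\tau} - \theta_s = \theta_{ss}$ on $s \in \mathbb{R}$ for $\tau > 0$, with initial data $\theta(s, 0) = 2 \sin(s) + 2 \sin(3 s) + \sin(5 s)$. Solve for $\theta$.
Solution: Change to a moving frame: let $\eta = s + \tau$, $\sigma = \tau$ and write $\theta(s,\tau) = u(\eta,\sigma)$.
By the chain rule $\theta_{\tau} = u_{\sigma} + u_{\eta}$, $\theta_s = u_{\eta}$, $\theta_{ss} = u_{\eta\eta}$.
Then $\theta_{\tau} - \theta_s = u_{\sigma}$: the advection term cancels and the PDE becomes the heat equation $u_{\sigma} = u_{\eta\eta}$ on $\eta \in \mathbb{R}$.
Initial data: $u(\eta,0) = \theta(\eta,0) = 2 \sin(\eta) + 2 \sin(3 \eta) + \sin(5 \eta)$.
On $\eta \in \mathbb{R}$ each mode satisfies $(\sin(n\eta))'' = -n^2 \sin(n\eta)$, so $e^{-n^2\sigma} \sin(n\eta)$ solves the heat equation; by superposition $u(\eta,\sigma) = \sum c_n e^{-n^2\sigma} \sin(n\eta)$.
Reading off the coefficients: $c_1=2, c_3=2, c_5=1$, so $u(\eta,\sigma) = 2 e^{-\sigma} \sin(\eta) + 2 e^{-9 \sigma} \sin(3 \eta) + e^{-25 \sigma} \sin(5 \eta)$.
Substituting back $\eta = s + \tau$, $\sigma = \tau$: $\theta(s,\tau) = u(s + \tau, \tau)$.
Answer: $\theta(s, \tau) = 2 e^{-\tau} \sin(\tau + s) + 2 e^{-9 \tau} \sin(3 \tau + 3 s) + e^{-25 \tau} \sin(5 \tau + 5 s)$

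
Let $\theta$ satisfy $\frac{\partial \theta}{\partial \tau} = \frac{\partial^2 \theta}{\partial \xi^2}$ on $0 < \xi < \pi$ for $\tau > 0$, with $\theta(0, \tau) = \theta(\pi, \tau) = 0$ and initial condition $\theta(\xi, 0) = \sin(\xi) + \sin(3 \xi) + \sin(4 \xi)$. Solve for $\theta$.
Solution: Using separation of variables $\theta = X(\xi)G(\tau)$:
Eigenfunctions: $\sin(n\xi)$, $n = 1, 2, 3, \ldots$
General solution: $\theta(\xi, \tau) = \sum c_n \sin(n\xi) e^{-n^2 \tau}$
Matching $\theta(\xi,0) = \sin(\xi) + \sin(3 \xi) + \sin(4 \xi)$ term by term: $c_1=1, c_3=1, c_4=1$.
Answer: $\theta(\xi, \tau) = e^{-\tau} \sin(\xi) + e^{-9 \tau} \sin(3 \xi) + e^{-16 \tau} \sin(4 \xi)$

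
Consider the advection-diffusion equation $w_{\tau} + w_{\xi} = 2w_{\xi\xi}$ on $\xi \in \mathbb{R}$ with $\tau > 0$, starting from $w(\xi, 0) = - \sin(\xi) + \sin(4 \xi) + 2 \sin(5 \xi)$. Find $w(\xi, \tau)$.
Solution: Change to a moving frame: let $\eta = \xi - \tau$, $\sigma = \tau$ and write $w(\xi,\tau) = u(\eta,\sigma)$.
By the chain rule $w_{\tau} = u_{\sigma} - u_{\eta}$, $w_{\xi} = u_{\eta}$, $w_{\xi\xi} = u_{\eta\eta}$.
Then $w_{\tau} + w_{\xi} = u_{\sigma}$: the advection term cancels and the PDE becomes the heat equation $u_{\sigma} = 2u_{\eta\eta}$ on $\eta \in \mathbb{R}$.
Initial data: $u(\eta,0) = w(\eta,0) = - \sin(\eta) + \sin(4 \eta) + 2 \sin(5 \eta)$.
On $\eta \in \mathbb{R}$ each mode satisfies $(\sin(n\eta))'' = -n^2 \sin(n\eta)$, so $e^{-2n^2\sigma} \sin(n\eta)$ solves the heat equation; by superposition $u(\eta,\sigma) = \sum c_n e^{-2n^2\sigma} \sin(n\eta)$.
Reading off the coefficients: $c_1=-1, c_4=1, c_5=2$, so $u(\eta,\sigma) = - e^{-2 \sigma} \sin(\eta) + e^{-32 \sigma} \sin(4 \eta) + 2 e^{-50 \sigma} \sin(5 \eta)$.
Substituting back $\eta = \xi - \tau$, $\sigma = \tau$: $w(\xi,\tau) = u(\xi - \tau, \tau)$.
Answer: $w(\xi, \tau) = e^{-2 \tau} \sin(\tau - \xi) -  e^{-32 \tau} \sin(4 \tau - 4 \xi) - 2 e^{-50 \tau} \sin(5 \tau - 5 \xi)$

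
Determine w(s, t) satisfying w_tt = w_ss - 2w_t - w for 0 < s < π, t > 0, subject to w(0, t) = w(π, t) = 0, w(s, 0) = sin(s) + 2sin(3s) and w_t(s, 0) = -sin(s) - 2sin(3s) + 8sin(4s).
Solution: Substitute w = exp(-t)u, i.e. u = exp(t)w.
By the product rule, w_t = exp(-t)(u_t - u), w_tt = exp(-t)(u_tt - 2u_t + u), w_ss = exp(-t)u_ss.
Substituting into the PDE and dividing by exp(-t): u_tt - 2u_t + u = u_ss - 2(u_t - u) - u.
The lower-order terms cancel, leaving the standard wave equation u_tt = u_ss.
Initial data for u: u(s,0) = w(s,0) = sin(s) + 2sin(3s); u_t(s,0) = w_t(s,0) + w(s,0) = 8sin(4s). The boundary conditions carry over: u(0,t) = u(π,t) = 0.
Solve for u:
  Using separation of variables u = X(s)T(t):
  Eigenfunctions: sin(ns), n = 1, 2, 3, ...
  General solution: u(s, t) = Σ [A_n cos(n t) + B_n sin(n t)] sin(ns)
  From u(s,0) = sin(s) + 2sin(3s): A_1=1, A_3=2. From u_t(s,0) = 8sin(4s), using u_t(s,0) = Σ ω_n B_n sin(ns) with ω_n = n: B_4 = 8/4 = 2.
Hence u(s,t) = sin(s)cos(t) + 2sin(3s)cos(3t) + 2sin(4s)sin(4t).
Transform back: w(s,t) = exp(-t)u(s,t).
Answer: w(s, t) = exp(-t)sin(s)cos(t) + 2exp(-t)sin(3s)cos(3t) + 2exp(-t)sin(4s)sin(4t)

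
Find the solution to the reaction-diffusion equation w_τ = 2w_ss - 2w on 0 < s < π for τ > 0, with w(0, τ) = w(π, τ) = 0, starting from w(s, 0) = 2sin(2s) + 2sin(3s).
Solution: Substitute w = exp(-2τ)u.
Then w_τ = exp(-2τ)(u_τ - 2u), w_ss = exp(-2τ)u_ss; substituting and dividing by exp(-2τ), the lower-order terms cancel: u_τ = 2u_ss (standard heat equation).
Data for u: u(s,0) = w(s,0) = 2sin(2s) + 2sin(3s). The boundary conditions carry over: u(0,τ) = u(π,τ) = 0.
Separating variables: u = Σ c_n exp(-2n²τ) sin(ns). From u(s,0) = 2sin(2s) + 2sin(3s): c_2=2, c_3=2.
So u(s,τ) = 2exp(-8τ)sin(2s) + 2exp(-18τ)sin(3s), and w(s,τ) = exp(-2τ)u(s,τ).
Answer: w(s, τ) = 2exp(-10τ)sin(2s) + 2exp(-20τ)sin(3s)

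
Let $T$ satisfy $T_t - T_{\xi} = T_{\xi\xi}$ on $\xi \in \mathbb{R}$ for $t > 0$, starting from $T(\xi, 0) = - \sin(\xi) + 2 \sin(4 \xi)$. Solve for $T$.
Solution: Change to a moving frame: let $\eta = \xi + t$, $\sigma = t$ and write $T(\xi,t) = u(\eta,\sigma)$.
By the chain rule $T_t = u_{\sigma} + u_{\eta}$, $T_{\xi} = u_{\eta}$, $T_{\xi\xi} = u_{\eta\eta}$.
Then $T_t - T_{\xi} = u_{\sigma}$: the advection term cancels and the PDE becomes the heat equation $u_{\sigma} = u_{\eta\eta}$ on $\eta \in \mathbb{R}$.
Initial data: $u(\eta,0) = T(\eta,0) = - \sin(\eta) + 2 \sin(4 \eta)$.
On $\eta \in \mathbb{R}$ each mode satisfies $(\sin(n\eta))'' = -n^2 \sin(n\eta)$, so $e^{-n^2\sigma} \sin(n\eta)$ solves the heat equation; by superposition $u(\eta,\sigma) = \sum c_n e^{-n^2\sigma} \sin(n\eta)$.
Reading off the coefficients: $c_1=-1, c_4=2$, so $u(\eta,\sigma) = - e^{-\sigma} \sin(\eta) + 2 e^{-16 \sigma} \sin(4 \eta)$.
Substituting back $\eta = \xi + t$, $\sigma = t$: $T(\xi,t) = u(\xi + t, t)$.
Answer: $T(\xi, t) = - e^{-t} \sin(\xi + t) + 2 e^{-16 t} \sin(4 \xi + 4 t)$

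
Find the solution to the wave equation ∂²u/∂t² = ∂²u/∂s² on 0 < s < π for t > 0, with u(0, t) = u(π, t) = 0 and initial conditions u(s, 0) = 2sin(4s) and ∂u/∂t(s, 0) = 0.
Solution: Separating variables: u = Σ [A_n cos(ω_n t) + B_n sin(ω_n t)] sin(ns), ω_n = n. From ICs: A_4=2.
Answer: u(s, t) = 2sin(4s)cos(4t)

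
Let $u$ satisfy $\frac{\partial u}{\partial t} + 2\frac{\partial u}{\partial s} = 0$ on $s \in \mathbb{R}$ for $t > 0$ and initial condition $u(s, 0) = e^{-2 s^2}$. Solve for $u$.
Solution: By method of characteristics (waves move right with speed 2):
Along characteristics $s - 2t =$ const, $u$ is constant, so $u(s,t) = f(s - 2t)$ with $f = u( \cdot , 0)$.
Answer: $u(s, t) = e^{-2 (s - 2 t)^2}$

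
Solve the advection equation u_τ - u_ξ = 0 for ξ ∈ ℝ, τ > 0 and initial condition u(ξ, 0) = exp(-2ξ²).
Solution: By characteristics (dξ/dτ = -1), u(ξ,τ) = f(ξ + τ) with f = u(·, 0).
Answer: u(ξ, τ) = exp(-2(ξ + τ)²)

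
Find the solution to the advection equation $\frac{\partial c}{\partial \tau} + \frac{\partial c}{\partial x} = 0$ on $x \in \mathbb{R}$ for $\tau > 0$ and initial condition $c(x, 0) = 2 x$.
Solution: By characteristics ($dx/d\tau = 1$), $c(x,\tau) = f(x - \tau)$ with $f = c( \cdot , 0)$.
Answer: $c(x, \tau) = -2 \tau + 2 x$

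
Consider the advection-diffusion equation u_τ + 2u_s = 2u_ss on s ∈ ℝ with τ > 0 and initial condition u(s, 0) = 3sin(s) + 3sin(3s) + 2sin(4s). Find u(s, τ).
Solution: Moving frame: η = s - 2τ, σ = τ, u = w(η,σ), so u_τ = w_σ - 2w_η and u_ss = w_ηη.
Hence u_τ + 2u_s = w_σ and the PDE becomes the heat equation w_σ = 2w_ηη on η ∈ ℝ.
Initial data: w(η,0) = u(η,0) = 3sin(η) + 3sin(3η) + 2sin(4η). Each mode sin(nη) decays as exp(-2n²σ) on ℝ, so w(η,σ) = Σ c_n exp(-2n²σ) sin(nη) with c_1=3, c_3=3, c_4=2: w(η,σ) = 3exp(-2σ)sin(η) + 3exp(-18σ)sin(3η) + 2exp(-32σ)sin(4η).
Substituting back: u(s,τ) = w(s - 2τ, τ).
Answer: u(s, τ) = 3exp(-2τ)sin(s - 2τ) + 3exp(-18τ)sin(3s - 6τ) + 2exp(-32τ)sin(4s - 8τ)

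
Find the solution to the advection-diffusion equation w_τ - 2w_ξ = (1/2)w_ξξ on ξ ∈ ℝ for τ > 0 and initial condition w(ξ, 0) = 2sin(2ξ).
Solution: Change to a moving frame: let η = ξ + 2τ, σ = τ and write w(ξ,τ) = u(η,σ).
By the chain rule w_τ = u_σ + 2u_η, w_ξ = u_η, w_ξξ = u_ηη.
Then w_τ - 2w_ξ = u_σ: the advection term cancels and the PDE becomes the heat equation u_σ = (1/2)u_ηη on η ∈ ℝ.
Initial data: u(η,0) = w(η,0) = 2sin(2η).
On η ∈ ℝ each mode satisfies (sin(nη))″ = -n² sin(nη), so exp(-n²σ/2) sin(nη) solves the heat equation; by superposition u(η,σ) = Σ c_n exp(-n²σ/2) sin(nη).
Reading off the coefficients: c_2=2, so u(η,σ) = 2exp(-2σ)sin(2η).
Substituting back η = ξ + 2τ, σ = τ: w(ξ,τ) = u(ξ + 2τ, τ).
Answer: w(ξ, τ) = 2exp(-2τ)sin(2ξ + 4τ)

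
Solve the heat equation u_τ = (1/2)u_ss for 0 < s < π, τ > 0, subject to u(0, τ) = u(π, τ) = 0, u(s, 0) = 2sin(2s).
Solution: Separating variables: u = Σ c_n exp(-n²τ/2) sin(ns). From u(s,0) = 2sin(2s): c_2=2.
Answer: u(s, τ) = 2exp(-2τ)sin(2s)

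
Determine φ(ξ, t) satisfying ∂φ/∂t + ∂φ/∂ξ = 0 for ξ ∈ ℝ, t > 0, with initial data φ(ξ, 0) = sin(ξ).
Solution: By method of characteristics (waves move right with speed 1):
Along characteristics ξ - t = const, φ is constant, so φ(ξ,t) = f(ξ - t) with f = φ(·, 0).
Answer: φ(ξ, t) = -sin(t - ξ)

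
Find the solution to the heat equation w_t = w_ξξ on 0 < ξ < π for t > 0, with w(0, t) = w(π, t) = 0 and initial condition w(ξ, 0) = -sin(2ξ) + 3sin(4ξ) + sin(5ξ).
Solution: Using separation of variables w = X(ξ)T(t):
Eigenfunctions: sin(nξ), n = 1, 2, 3, ...
General solution: w(ξ, t) = Σ c_n sin(nξ) exp(-n² t)
Matching w(ξ,0) = -sin(2ξ) + 3sin(4ξ) + sin(5ξ) term by term: c_2=-1, c_4=3, c_5=1.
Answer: w(ξ, t) = -exp(-4t)sin(2ξ) + 3exp(-16t)sin(4ξ) + exp(-25t)sin(5ξ)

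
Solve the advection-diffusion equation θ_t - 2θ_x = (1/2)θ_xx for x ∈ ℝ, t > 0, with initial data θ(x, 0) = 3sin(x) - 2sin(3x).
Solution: Moving frame: η = x + 2t, σ = t, θ = u(η,σ), so θ_t = u_σ + 2u_η and θ_xx = u_ηη.
Hence θ_t - 2θ_x = u_σ and the PDE becomes the heat equation u_σ = (1/2)u_ηη on η ∈ ℝ.
Initial data: u(η,0) = θ(η,0) = 3sin(η) - 2sin(3η). Each mode sin(nη) decays as exp(-n²σ/2) on ℝ, so u(η,σ) = Σ c_n exp(-n²σ/2) sin(nη) with c_1=3, c_3=-2: u(η,σ) = 3exp(-σ/2)sin(η) - 2exp(-9σ/2)sin(3η).
Substituting back: θ(x,t) = u(x + 2t, t).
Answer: θ(x, t) = 3exp(-t/2)sin(2t + x) - 2exp(-9t/2)sin(6t + 3x)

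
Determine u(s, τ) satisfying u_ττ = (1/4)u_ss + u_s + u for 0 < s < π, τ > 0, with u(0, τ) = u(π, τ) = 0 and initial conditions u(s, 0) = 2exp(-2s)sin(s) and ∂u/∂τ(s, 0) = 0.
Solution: Substitute u = exp(-2s)w, i.e. w = exp(2s)u.
By the product rule, u_s = exp(-2s)(w_s - 2w), u_ss = exp(-2s)(w_ss - 4w_s + 4w), u_ττ = exp(-2s)w_ττ.
Substituting into the PDE and dividing by exp(-2s): w_ττ = (1/4)(w_ss - 4w_s + 4w) + (w_s - 2w) + w.
The lower-order terms cancel, leaving the standard wave equation w_ττ = (1/4)w_ss.
Initial data for w: w(s,0) = exp(2s)u(s,0) = 2sin(s); w_τ(s,0) = exp(2s)u_τ(s,0) = 0. The boundary conditions carry over: w(0,τ) = w(π,τ) = 0.
Solve for w:
  Using separation of variables w = X(s)T(τ):
  Eigenfunctions: sin(ns), n = 1, 2, 3, ...
  General solution: w(s, τ) = Σ [A_n cos(n τ/2) + B_n sin(n τ/2)] sin(ns)
  From w(s,0) = 2sin(s): A_1=2. From w_τ(s,0) = 0: all B_n = 0.
Hence w(s,τ) = 2sin(s)cos(τ/2).
Transform back: u(s,τ) = exp(-2s)w(s,τ).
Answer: u(s, τ) = 2exp(-2s)sin(s)cos(τ/2)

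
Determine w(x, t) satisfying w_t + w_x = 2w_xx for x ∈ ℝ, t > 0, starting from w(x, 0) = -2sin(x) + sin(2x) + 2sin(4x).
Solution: Moving frame: η = x - t, σ = t, w = u(η,σ), so w_t = u_σ - u_η and w_xx = u_ηη.
Hence w_t + w_x = u_σ and the PDE becomes the heat equation u_σ = 2u_ηη on η ∈ ℝ.
Initial data: u(η,0) = w(η,0) = -2sin(η) + sin(2η) + 2sin(4η). Each mode sin(nη) decays as exp(-2n²σ) on ℝ, so u(η,σ) = Σ c_n exp(-2n²σ) sin(nη) with c_1=-2, c_2=1, c_4=2: u(η,σ) = -2exp(-2σ)sin(η) + exp(-8σ)sin(2η) + 2exp(-32σ)sin(4η).
Substituting back: w(x,t) = u(x - t, t).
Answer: w(x, t) = 2exp(-2t)sin(t - x) - exp(-8t)sin(2t - 2x) - 2exp(-32t)sin(4t - 4x)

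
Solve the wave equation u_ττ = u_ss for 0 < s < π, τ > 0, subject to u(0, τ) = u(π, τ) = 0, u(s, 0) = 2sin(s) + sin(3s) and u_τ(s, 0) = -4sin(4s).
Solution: Separating variables: u = Σ [A_n cos(ω_n τ) + B_n sin(ω_n τ)] sin(ns), ω_n = n. From ICs (B_n = velocity coefficient / ω_n): A_1=2, A_3=1, B_4=-1.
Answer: u(s, τ) = 2sin(s)cos(τ) + sin(3s)cos(3τ) - sin(4s)sin(4τ)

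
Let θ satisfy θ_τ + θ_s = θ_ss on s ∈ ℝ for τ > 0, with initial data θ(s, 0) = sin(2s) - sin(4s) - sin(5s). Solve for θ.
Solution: Change to a moving frame: let η = s - τ, σ = τ and write θ(s,τ) = u(η,σ).
By the chain rule θ_τ = u_σ - u_η, θ_s = u_η, θ_ss = u_ηη.
Then θ_τ + θ_s = u_σ: the advection term cancels and the PDE becomes the heat equation u_σ = u_ηη on η ∈ ℝ.
Initial data: u(η,0) = θ(η,0) = sin(2η) - sin(4η) - sin(5η).
On η ∈ ℝ each mode satisfies (sin(nη))″ = -n² sin(nη), so exp(-n²σ) sin(nη) solves the heat equation; by superposition u(η,σ) = Σ c_n exp(-n²σ) sin(nη).
Reading off the coefficients: c_2=1, c_4=-1, c_5=-1, so u(η,σ) = exp(-4σ)sin(2η) - exp(-16σ)sin(4η) - exp(-25σ)sin(5η).
Substituting back η = s - τ, σ = τ: θ(s,τ) = u(s - τ, τ).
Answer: θ(s, τ) = exp(-4τ)sin(2s - 2τ) - exp(-16τ)sin(4s - 4τ) - exp(-25τ)sin(5s - 5τ)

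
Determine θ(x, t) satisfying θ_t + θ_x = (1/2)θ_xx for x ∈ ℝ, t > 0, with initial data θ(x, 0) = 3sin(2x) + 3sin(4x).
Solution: Change to a moving frame: let η = x - t, σ = t and write θ(x,t) = u(η,σ).
By the chain rule θ_t = u_σ - u_η, θ_x = u_η, θ_xx = u_ηη.
Then θ_t + θ_x = u_σ: the advection term cancels and the PDE becomes the heat equation u_σ = (1/2)u_ηη on η ∈ ℝ.
Initial data: u(η,0) = θ(η,0) = 3sin(2η) + 3sin(4η).
On η ∈ ℝ each mode satisfies (sin(nη))″ = -n² sin(nη), so exp(-n²σ/2) sin(nη) solves the heat equation; by superposition u(η,σ) = Σ c_n exp(-n²σ/2) sin(nη).
Reading off the coefficients: c_2=3, c_4=3, so u(η,σ) = 3exp(-2σ)sin(2η) + 3exp(-8σ)sin(4η).
Substituting back η = x - t, σ = t: θ(x,t) = u(x - t, t).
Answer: θ(x, t) = -3exp(-2t)sin(2t - 2x) - 3exp(-8t)sin(4t - 4x)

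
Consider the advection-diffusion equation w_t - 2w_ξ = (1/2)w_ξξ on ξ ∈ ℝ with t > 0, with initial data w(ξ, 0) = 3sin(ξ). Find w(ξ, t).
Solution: Change to a moving frame: let η = ξ + 2t, σ = t and write w(ξ,t) = u(η,σ).
By the chain rule w_t = u_σ + 2u_η, w_ξ = u_η, w_ξξ = u_ηη.
Then w_t - 2w_ξ = u_σ: the advection term cancels and the PDE becomes the heat equation u_σ = (1/2)u_ηη on η ∈ ℝ.
Initial data: u(η,0) = w(η,0) = 3sin(η).
On η ∈ ℝ each mode satisfies (sin(nη))″ = -n² sin(nη), so exp(-n²σ/2) sin(nη) solves the heat equation; by superposition u(η,σ) = Σ c_n exp(-n²σ/2) sin(nη).
Reading off the coefficients: c_1=3, so u(η,σ) = 3exp(-σ/2)sin(η).
Substituting back η = ξ + 2t, σ = t: w(ξ,t) = u(ξ + 2t, t).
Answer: w(ξ, t) = 3exp(-t/2)sin(2t + ξ)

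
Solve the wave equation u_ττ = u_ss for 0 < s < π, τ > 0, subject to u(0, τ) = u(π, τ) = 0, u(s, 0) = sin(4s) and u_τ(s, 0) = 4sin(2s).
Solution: Using separation of variables u = X(s)T(τ):
Eigenfunctions: sin(ns), n = 1, 2, 3, ...
General solution: u(s, τ) = Σ [A_n cos(n τ) + B_n sin(n τ)] sin(ns)
From u(s,0) = sin(4s): A_4=1. From u_τ(s,0) = 4sin(2s), using u_τ(s,0) = Σ ω_n B_n sin(ns) with ω_n = n: B_2 = 4/2 = 2.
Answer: u(s, τ) = 2sin(2s)sin(2τ) + sin(4s)cos(4τ)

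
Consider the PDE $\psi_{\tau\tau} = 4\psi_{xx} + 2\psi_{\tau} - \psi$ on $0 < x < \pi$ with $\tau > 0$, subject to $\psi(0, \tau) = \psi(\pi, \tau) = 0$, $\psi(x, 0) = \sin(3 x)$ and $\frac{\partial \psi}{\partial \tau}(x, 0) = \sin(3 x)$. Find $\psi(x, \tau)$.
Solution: Substitute $\psi = e^{\tau}u$, i.e. $u = e^{-\tau}\psi$.
By the product rule, $\psi_{\tau} = e^{\tau}(u_{\tau} + u)$, $\psi_{\tau\tau} = e^{\tau}(u_{\tau\tau} + 2u_{\tau} + u)$, $\psi_{xx} = e^{\tau}u_{xx}$.
Substituting into the PDE and dividing by $e^{\tau}$: $u_{\tau\tau} + 2u_{\tau} + u = 4u_{xx} + 2(u_{\tau} + u) - u$.
The lower-order terms cancel, leaving the standard wave equation $u_{\tau\tau} = 4u_{xx}$.
Initial data for $u$: $u(x,0) = \psi(x,0) = \sin(3 x)$; $u_{\tau}(x,0) = \psi_{\tau}(x,0) - \psi(x,0) = 0$. The boundary conditions carry over: $u(0,\tau) = u(\pi,\tau) = 0$.
Solve for $u$:
  Using separation of variables $u = X(x)T(\tau)$:
  Eigenfunctions: $\sin(nx)$, $n = 1, 2, 3, \ldots$
  General solution: $u(x, \tau) = \sum [A_n \cos(2n \tau) + B_n \sin(2n \tau)] \sin(nx)$
  From $u(x,0) = \sin(3 x)$: $A_3=1$. From $u_{\tau}(x,0) = 0$: all $B_n = 0$.
Hence $u(x,\tau) = \sin(3 x) \cos(6 \tau)$.
Transform back: $\psi(x,\tau) = e^{\tau}u(x,\tau)$.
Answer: $\psi(x, \tau) = e^{\tau} \sin(3 x) \cos(6 \tau)$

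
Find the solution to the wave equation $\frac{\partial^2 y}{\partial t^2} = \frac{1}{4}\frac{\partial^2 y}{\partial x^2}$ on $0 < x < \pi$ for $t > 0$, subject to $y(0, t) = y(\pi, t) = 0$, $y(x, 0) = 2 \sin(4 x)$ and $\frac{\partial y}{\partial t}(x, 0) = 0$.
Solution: Using separation of variables $y = X(x)T(t)$:
Eigenfunctions: $\sin(nx)$, $n = 1, 2, 3, \ldots$
General solution: $y(x, t) = \sum [A_n \cos(n t/2) + B_n \sin(n t/2)] \sin(nx)$
From $y(x,0) = 2 \sin(4 x)$: $A_4=2$. From $y_t(x,0) = 0$: all $B_n = 0$.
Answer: $y(x, t) = 2 \sin(4 x) \cos(2 t)$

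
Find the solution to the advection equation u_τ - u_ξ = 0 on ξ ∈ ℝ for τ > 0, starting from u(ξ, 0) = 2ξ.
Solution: By characteristics (dξ/dτ = -1), u(ξ,τ) = f(ξ + τ) with f = u(·, 0).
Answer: u(ξ, τ) = 2ξ + 2τ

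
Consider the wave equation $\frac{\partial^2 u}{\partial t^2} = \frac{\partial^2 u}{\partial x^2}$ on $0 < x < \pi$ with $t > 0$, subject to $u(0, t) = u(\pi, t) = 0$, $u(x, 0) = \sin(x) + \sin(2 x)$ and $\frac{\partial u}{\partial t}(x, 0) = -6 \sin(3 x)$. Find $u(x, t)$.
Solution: Using separation of variables $u = X(x)T(t)$:
Eigenfunctions: $\sin(nx)$, $n = 1, 2, 3, \ldots$
General solution: $u(x, t) = \sum [A_n \cos(n t) + B_n \sin(n t)] \sin(nx)$
From $u(x,0) = \sin(x) + \sin(2 x)$: $A_1=1, A_2=1$. From $u_t(x,0) = -6 \sin(3 x)$, using $u_t(x,0) = \sum \omega_n B_n \sin(nx)$ with $\omega_n = n$: $B_3 = (-6)/3 = -2$.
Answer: $u(x, t) = -2 \sin(3 t) \sin(3 x) + \sin(x) \cos(t) + \sin(2 x) \cos(2 t)$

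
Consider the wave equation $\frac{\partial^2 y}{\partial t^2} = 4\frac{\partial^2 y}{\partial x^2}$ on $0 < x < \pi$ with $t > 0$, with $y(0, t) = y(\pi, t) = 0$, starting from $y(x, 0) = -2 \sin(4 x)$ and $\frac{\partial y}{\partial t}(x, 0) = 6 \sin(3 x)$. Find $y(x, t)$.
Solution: Using separation of variables $y = X(x)T(t)$:
Eigenfunctions: $\sin(nx)$, $n = 1, 2, 3, \ldots$
General solution: $y(x, t) = \sum [A_n \cos(2n t) + B_n \sin(2n t)] \sin(nx)$
From $y(x,0) = -2 \sin(4 x)$: $A_4=-2$. From $y_t(x,0) = 6 \sin(3 x)$, using $y_t(x,0) = \sum \omega_n B_n \sin(nx)$ with $\omega_n = 2n$: $B_3 = 6/6 = 1$.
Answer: $y(x, t) = \sin(6 t) \sin(3 x) - 2 \sin(4 x) \cos(8 t)$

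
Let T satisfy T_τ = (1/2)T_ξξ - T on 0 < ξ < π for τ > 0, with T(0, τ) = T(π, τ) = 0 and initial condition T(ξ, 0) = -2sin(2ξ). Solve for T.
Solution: Substitute T = exp(-τ)u, i.e. u = exp(τ)T.
By the product rule, T_τ = exp(-τ)(u_τ - u), T_ξξ = exp(-τ)u_ξξ.
Substituting into the PDE and dividing by exp(-τ): u_τ - u = (1/2)u_ξξ - u.
The lower-order terms cancel, leaving the standard heat equation u_τ = (1/2)u_ξξ.
Initial data for u: u(ξ,0) = T(ξ,0) = -2sin(2ξ). The boundary conditions carry over: u(0,τ) = u(π,τ) = 0.
Solve for u:
  Using separation of variables u = X(ξ)G(τ):
  Eigenfunctions: sin(nξ), n = 1, 2, 3, ...
  General solution: u(ξ, τ) = Σ c_n sin(nξ) exp(-n² τ/2)
  Matching u(ξ,0) = -2sin(2ξ) term by term: c_2=-2.
Hence u(ξ,τ) = -2exp(-2τ)sin(2ξ).
Transform back: T(ξ,τ) = exp(-τ)u(ξ,τ).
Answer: T(ξ, τ) = -2exp(-3τ)sin(2ξ)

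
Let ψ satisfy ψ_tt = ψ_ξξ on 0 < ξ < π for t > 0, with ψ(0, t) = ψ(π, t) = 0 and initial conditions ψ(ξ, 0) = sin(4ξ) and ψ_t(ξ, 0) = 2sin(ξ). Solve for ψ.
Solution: Using separation of variables ψ = X(ξ)T(t):
Eigenfunctions: sin(nξ), n = 1, 2, 3, ...
General solution: ψ(ξ, t) = Σ [A_n cos(n t) + B_n sin(n t)] sin(nξ)
From ψ(ξ,0) = sin(4ξ): A_4=1. From ψ_t(ξ,0) = 2sin(ξ), using ψ_t(ξ,0) = Σ ω_n B_n sin(nξ) with ω_n = n: B_1 = 2/1 = 2.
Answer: ψ(ξ, t) = 2sin(t)sin(ξ) + sin(4ξ)cos(4t)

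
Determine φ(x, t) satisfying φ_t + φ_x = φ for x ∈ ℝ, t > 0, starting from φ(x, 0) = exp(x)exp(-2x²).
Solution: Substitute φ = exp(x)u.
Then φ_x = exp(x)(u_x + u), φ_t = exp(x)u_t; substituting and dividing by exp(x), the lower-order terms cancel: u_t + u_x = 0 (standard advection equation).
Data for u: u(x,0) = exp(-x)φ(x,0) = exp(-2x²).
By characteristics (dx/dt = 1), u(x,t) = f(x - t) with f = u(·, 0).
So u(x,t) = exp(-2(-t + x)²), and φ(x,t) = exp(x)u(x,t).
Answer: φ(x, t) = exp(x)exp(-2(-t + x)²)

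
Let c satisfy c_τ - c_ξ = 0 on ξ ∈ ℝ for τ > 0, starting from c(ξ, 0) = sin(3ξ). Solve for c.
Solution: By characteristics (dξ/dτ = -1), c(ξ,τ) = f(ξ + τ) with f = c(·, 0).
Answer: c(ξ, τ) = sin(3ξ + 3τ)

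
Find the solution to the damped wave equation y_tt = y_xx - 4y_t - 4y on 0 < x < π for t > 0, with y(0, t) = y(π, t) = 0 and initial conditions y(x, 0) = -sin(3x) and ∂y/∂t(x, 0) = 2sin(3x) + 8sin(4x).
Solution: Substitute y = exp(-2t)u.
Then y_t = exp(-2t)(u_t - 2u), y_tt = exp(-2t)(u_tt - 4u_t + 4u), y_xx = exp(-2t)u_xx; substituting and dividing by exp(-2t), the lower-order terms cancel: u_tt = u_xx (standard wave equation).
Data for u: u(x,0) = y(x,0) = -sin(3x); u_t(x,0) = y_t(x,0) + 2y(x,0) = 8sin(4x). The boundary conditions carry over: u(0,t) = u(π,t) = 0.
Separating variables: u = Σ [A_n cos(ω_n t) + B_n sin(ω_n t)] sin(nx), ω_n = n. From ICs (B_n = velocity coefficient / ω_n): A_3=-1, B_4=2.
So u(x,t) = 2sin(4t)sin(4x) - sin(3x)cos(3t), and y(x,t) = exp(-2t)u(x,t).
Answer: y(x, t) = 2exp(-2t)sin(4t)sin(4x) - exp(-2t)sin(3x)cos(3t)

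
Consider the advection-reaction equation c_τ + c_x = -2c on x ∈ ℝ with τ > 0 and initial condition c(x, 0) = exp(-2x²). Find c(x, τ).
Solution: Substitute c = exp(-2τ)u.
Then c_τ = exp(-2τ)(u_τ - 2u), c_x = exp(-2τ)u_x; substituting and dividing by exp(-2τ), the lower-order terms cancel: u_τ + u_x = 0 (standard advection equation).
Data for u: u(x,0) = c(x,0) = exp(-2x²).
By characteristics (dx/dτ = 1), u(x,τ) = f(x - τ) with f = u(·, 0).
So u(x,τ) = exp(-2(x - τ)²), and c(x,τ) = exp(-2τ)u(x,τ).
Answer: c(x, τ) = exp(-2τ)exp(-2(x - τ)²)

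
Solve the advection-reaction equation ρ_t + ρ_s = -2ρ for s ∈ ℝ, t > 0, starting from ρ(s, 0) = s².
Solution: Substitute ρ = exp(-2t)u, i.e. u = exp(2t)ρ.
By the product rule, ρ_t = exp(-2t)(u_t - 2u), ρ_s = exp(-2t)u_s.
Substituting into the PDE and dividing by exp(-2t): u_t - 2u + u_s = -2u.
The lower-order terms cancel, leaving the standard advection equation u_t + u_s = 0.
Initial data for u: u(s,0) = ρ(s,0) = s².
Solve for u:
  By method of characteristics (waves move right with speed 1):
  Along characteristics s - t = const, u is constant, so u(s,t) = f(s - t) with f = u(·, 0).
Hence u(s,t) = s² - 2st + t².
Transform back: ρ(s,t) = exp(-2t)u(s,t).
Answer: ρ(s, t) = s²exp(-2t) - 2stexp(-2t) + t²exp(-2t)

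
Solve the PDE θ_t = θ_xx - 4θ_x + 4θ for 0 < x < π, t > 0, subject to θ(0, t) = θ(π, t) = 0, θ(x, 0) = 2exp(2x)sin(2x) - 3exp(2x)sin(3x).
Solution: Substitute θ = exp(2x)u, i.e. u = exp(-2x)θ.
By the product rule, θ_x = exp(2x)(u_x + 2u), θ_xx = exp(2x)(u_xx + 4u_x + 4u), θ_t = exp(2x)u_t.
Substituting into the PDE and dividing by exp(2x): u_t = (u_xx + 4u_x + 4u) - 4(u_x + 2u) + 4u.
The lower-order terms cancel, leaving the standard heat equation u_t = u_xx.
Initial data for u: u(x,0) = exp(-2x)θ(x,0) = 2sin(2x) - 3sin(3x). The boundary conditions carry over: u(0,t) = u(π,t) = 0.
Solve for u:
  Using separation of variables u = X(x)G(t):
  Eigenfunctions: sin(nx), n = 1, 2, 3, ...
  General solution: u(x, t) = Σ c_n sin(nx) exp(-n² t)
  Matching u(x,0) = 2sin(2x) - 3sin(3x) term by term: c_2=2, c_3=-3.
Hence u(x,t) = 2exp(-4t)sin(2x) - 3exp(-9t)sin(3x).
Transform back: θ(x,t) = exp(2x)u(x,t).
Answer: θ(x, t) = 2exp(-4t)exp(2x)sin(2x) - 3exp(-9t)exp(2x)sin(3x)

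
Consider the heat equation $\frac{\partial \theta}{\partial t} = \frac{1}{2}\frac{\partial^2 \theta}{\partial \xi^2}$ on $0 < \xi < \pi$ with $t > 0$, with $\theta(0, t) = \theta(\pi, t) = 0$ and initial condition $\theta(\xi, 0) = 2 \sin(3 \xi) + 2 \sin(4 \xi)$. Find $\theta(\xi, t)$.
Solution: Separating variables: $\theta = \sum c_n e^{-n^2t/2} \sin(n\xi)$. From $\theta(\xi,0) = 2 \sin(3 \xi) + 2 \sin(4 \xi)$: $c_3=2, c_4=2$.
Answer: $\theta(\xi, t) = 2 e^{-8 t} \sin(4 \xi) + 2 e^{-9 t/2} \sin(3 \xi)$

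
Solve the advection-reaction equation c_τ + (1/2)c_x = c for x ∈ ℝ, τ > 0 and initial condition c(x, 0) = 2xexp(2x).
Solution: Substitute c = exp(2x)u.
Then c_x = exp(2x)(u_x + 2u), c_τ = exp(2x)u_τ; substituting and dividing by exp(2x), the lower-order terms cancel: u_τ + (1/2)u_x = 0 (standard advection equation).
Data for u: u(x,0) = exp(-2x)c(x,0) = 2x.
By characteristics (dx/dτ = 1/2), u(x,τ) = f(x - (1/2)τ) with f = u(·, 0).
So u(x,τ) = 2x - τ, and c(x,τ) = exp(2x)u(x,τ).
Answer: c(x, τ) = 2xexp(2x) - τexp(2x)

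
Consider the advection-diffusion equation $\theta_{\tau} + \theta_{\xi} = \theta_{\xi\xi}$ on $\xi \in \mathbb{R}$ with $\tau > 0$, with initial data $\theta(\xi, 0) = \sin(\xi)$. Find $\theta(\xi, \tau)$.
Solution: Moving frame: $\eta = \xi - \tau$, $\sigma = \tau$, $\theta = u(\eta,\sigma)$, so $\theta_{\tau} = u_{\sigma} - u_{\eta}$ and $\theta_{\xi\xi} = u_{\eta\eta}$.
Hence $\theta_{\tau} + \theta_{\xi} = u_{\sigma}$ and the PDE becomes the heat equation $u_{\sigma} = u_{\eta\eta}$ on $\eta \in \mathbb{R}$.
Initial data: $u(\eta,0) = \theta(\eta,0) = \sin(\eta)$. Each mode $\sin(n\eta)$ decays as $e^{-n^2\sigma}$ on $\mathbb{R}$, so $u(\eta,\sigma) = \sum c_n e^{-n^2\sigma} \sin(n\eta)$ with $c_1=1$: $u(\eta,\sigma) = e^{-\sigma} \sin(\eta)$.
Substituting back: $\theta(\xi,\tau) = u(\xi - \tau, \tau)$.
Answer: $\theta(\xi, \tau) = - e^{-\tau} \sin(\tau - \xi)$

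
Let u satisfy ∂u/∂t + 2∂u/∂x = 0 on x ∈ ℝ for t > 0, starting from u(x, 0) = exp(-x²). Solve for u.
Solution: By characteristics (dx/dt = 2), u(x,t) = f(x - 2t) with f = u(·, 0).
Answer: u(x, t) = exp(-(-2t + x)²)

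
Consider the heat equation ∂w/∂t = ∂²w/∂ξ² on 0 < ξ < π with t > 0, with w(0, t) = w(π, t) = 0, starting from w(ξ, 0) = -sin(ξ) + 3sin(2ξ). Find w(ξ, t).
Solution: Separating variables: w = Σ c_n exp(-n²t) sin(nξ). From w(ξ,0) = -sin(ξ) + 3sin(2ξ): c_1=-1, c_2=3.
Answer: w(ξ, t) = -exp(-t)sin(ξ) + 3exp(-4t)sin(2ξ)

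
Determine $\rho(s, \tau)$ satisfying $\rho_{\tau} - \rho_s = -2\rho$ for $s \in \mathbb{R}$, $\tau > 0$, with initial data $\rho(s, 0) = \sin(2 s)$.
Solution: Substitute $\rho = e^{-2\tau}u$.
Then $\rho_{\tau} = e^{-2\tau}(u_{\tau} - 2u)$, $\rho_s = e^{-2\tau}u_s$; substituting and dividing by $e^{-2\tau}$, the lower-order terms cancel: $u_{\tau} - u_s = 0$ (standard advection equation).
Data for $u$: $u(s,0) = \rho(s,0) = \sin(2 s)$.
By characteristics ($ds/d\tau = -1$), $u(s,\tau) = f(s + \tau)$ with $f = u( \cdot , 0)$.
So $u(s,\tau) = \sin(2 s + 2 \tau)$, and $\rho(s,\tau) = e^{-2\tau}u(s,\tau)$.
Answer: $\rho(s, \tau) = e^{-2 \tau} \sin(2 \tau + 2 s)$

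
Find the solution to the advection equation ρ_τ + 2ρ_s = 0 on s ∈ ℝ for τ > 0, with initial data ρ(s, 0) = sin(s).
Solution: By characteristics (ds/dτ = 2), ρ(s,τ) = f(s - 2τ) with f = ρ(·, 0).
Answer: ρ(s, τ) = sin(s - 2τ)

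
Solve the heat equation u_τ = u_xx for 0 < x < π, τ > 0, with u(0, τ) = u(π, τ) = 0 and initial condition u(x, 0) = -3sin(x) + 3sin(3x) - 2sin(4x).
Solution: Separating variables: u = Σ c_n exp(-n²τ) sin(nx). From u(x,0) = -3sin(x) + 3sin(3x) - 2sin(4x): c_1=-3, c_3=3, c_4=-2.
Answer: u(x, τ) = -3exp(-τ)sin(x) + 3exp(-9τ)sin(3x) - 2exp(-16τ)sin(4x)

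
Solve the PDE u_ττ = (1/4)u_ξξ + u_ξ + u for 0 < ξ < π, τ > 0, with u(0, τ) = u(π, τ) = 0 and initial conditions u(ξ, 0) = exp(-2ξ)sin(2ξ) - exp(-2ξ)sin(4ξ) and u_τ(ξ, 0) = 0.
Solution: Substitute u = exp(-2ξ)w, i.e. w = exp(2ξ)u.
By the product rule, u_ξ = exp(-2ξ)(w_ξ - 2w), u_ξξ = exp(-2ξ)(w_ξξ - 4w_ξ + 4w), u_ττ = exp(-2ξ)w_ττ.
Substituting into the PDE and dividing by exp(-2ξ): w_ττ = (1/4)(w_ξξ - 4w_ξ + 4w) + (w_ξ - 2w) + w.
The lower-order terms cancel, leaving the standard wave equation w_ττ = (1/4)w_ξξ.
Initial data for w: w(ξ,0) = exp(2ξ)u(ξ,0) = sin(2ξ) - sin(4ξ); w_τ(ξ,0) = exp(2ξ)u_τ(ξ,0) = 0. The boundary conditions carry over: w(0,τ) = w(π,τ) = 0.
Solve for w:
  Using separation of variables w = X(ξ)T(τ):
  Eigenfunctions: sin(nξ), n = 1, 2, 3, ...
  General solution: w(ξ, τ) = Σ [A_n cos(n τ/2) + B_n sin(n τ/2)] sin(nξ)
  From w(ξ,0) = sin(2ξ) - sin(4ξ): A_2=1, A_4=-1. From w_τ(ξ,0) = 0: all B_n = 0.
Hence w(ξ,τ) = sin(2ξ)cos(τ) - sin(4ξ)cos(2τ).
Transform back: u(ξ,τ) = exp(-2ξ)w(ξ,τ).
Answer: u(ξ, τ) = exp(-2ξ)sin(2ξ)cos(τ) - exp(-2ξ)sin(4ξ)cos(2τ)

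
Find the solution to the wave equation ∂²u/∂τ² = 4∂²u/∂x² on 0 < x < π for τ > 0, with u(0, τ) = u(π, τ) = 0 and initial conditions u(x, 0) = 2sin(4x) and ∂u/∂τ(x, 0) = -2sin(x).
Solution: Separating variables: u = Σ [A_n cos(ω_n τ) + B_n sin(ω_n τ)] sin(nx), ω_n = 2n. From ICs (B_n = velocity coefficient / ω_n): A_4=2, B_1=-1.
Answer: u(x, τ) = -sin(x)sin(2τ) + 2sin(4x)cos(8τ)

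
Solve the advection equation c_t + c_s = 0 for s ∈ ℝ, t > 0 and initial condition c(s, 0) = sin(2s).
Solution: By method of characteristics (waves move right with speed 1):
Along characteristics s - t = const, c is constant, so c(s,t) = f(s - t) with f = c(·, 0).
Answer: c(s, t) = sin(2s - 2t)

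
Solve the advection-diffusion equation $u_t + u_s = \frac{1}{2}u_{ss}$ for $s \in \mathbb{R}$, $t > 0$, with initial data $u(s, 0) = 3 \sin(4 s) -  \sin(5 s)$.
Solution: Change to a moving frame: let $\eta = s - t$, $\sigma = t$ and write $u(s,t) = w(\eta,\sigma)$.
By the chain rule $u_t = w_{\sigma} - w_{\eta}$, $u_s = w_{\eta}$, $u_{ss} = w_{\eta\eta}$.
Then $u_t + u_s = w_{\sigma}$: the advection term cancels and the PDE becomes the heat equation $w_{\sigma} = \frac{1}{2}w_{\eta\eta}$ on $\eta \in \mathbb{R}$.
Initial data: $w(\eta,0) = u(\eta,0) = 3 \sin(4 \eta) - \sin(5 \eta)$.
On $\eta \in \mathbb{R}$ each mode satisfies $(\sin(n\eta))'' = -n^2 \sin(n\eta)$, so $e^{-n^2\sigma/2} \sin(n\eta)$ solves the heat equation; by superposition $w(\eta,\sigma) = \sum c_n e^{-n^2\sigma/2} \sin(n\eta)$.
Reading off the coefficients: $c_4=3, c_5=-1$, so $w(\eta,\sigma) = 3 e^{-8 \sigma} \sin(4 \eta) - e^{-25 \sigma/2} \sin(5 \eta)$.
Substituting back $\eta = s - t$, $\sigma = t$: $u(s,t) = w(s - t, t)$.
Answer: $u(s, t) = 3 e^{-8 t} \sin(4 s - 4 t) -  e^{-25 t/2} \sin(5 s - 5 t)$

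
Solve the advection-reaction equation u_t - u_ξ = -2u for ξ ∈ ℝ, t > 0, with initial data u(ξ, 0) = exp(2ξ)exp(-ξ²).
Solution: Substitute u = exp(2ξ)w, i.e. w = exp(-2ξ)u.
By the product rule, u_ξ = exp(2ξ)(w_ξ + 2w), u_t = exp(2ξ)w_t.
Substituting into the PDE and dividing by exp(2ξ): w_t - (w_ξ + 2w) = -2w.
The lower-order terms cancel, leaving the standard advection equation w_t - w_ξ = 0.
Initial data for w: w(ξ,0) = exp(-2ξ)u(ξ,0) = exp(-ξ²).
Solve for w:
  By method of characteristics (waves move left with speed 1):
  Along characteristics ξ + t = const, w is constant, so w(ξ,t) = f(ξ + t) with f = w(·, 0).
Hence w(ξ,t) = exp(-(t + ξ)²).
Transform back: u(ξ,t) = exp(2ξ)w(ξ,t).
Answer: u(ξ, t) = exp(2ξ)exp(-(t + ξ)²)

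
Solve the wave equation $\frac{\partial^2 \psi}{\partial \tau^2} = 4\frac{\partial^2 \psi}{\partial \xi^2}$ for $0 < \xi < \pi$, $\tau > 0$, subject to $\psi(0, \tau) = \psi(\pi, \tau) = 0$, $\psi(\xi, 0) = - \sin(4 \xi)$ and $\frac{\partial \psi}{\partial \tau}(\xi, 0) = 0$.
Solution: Using separation of variables $\psi = X(\xi)T(\tau)$:
Eigenfunctions: $\sin(n\xi)$, $n = 1, 2, 3, \ldots$
General solution: $\psi(\xi, \tau) = \sum [A_n \cos(2n \tau) + B_n \sin(2n \tau)] \sin(n\xi)$
From $\psi(\xi,0) = - \sin(4 \xi)$: $A_4=-1$. From $\psi_{\tau}(\xi,0) = 0$: all $B_n = 0$.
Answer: $\psi(\xi, \tau) = - \sin(4 \xi) \cos(8 \tau)$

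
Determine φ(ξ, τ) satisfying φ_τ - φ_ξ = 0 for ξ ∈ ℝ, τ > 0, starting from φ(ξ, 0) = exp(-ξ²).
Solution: By characteristics (dξ/dτ = -1), φ(ξ,τ) = f(ξ + τ) with f = φ(·, 0).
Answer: φ(ξ, τ) = exp(-(ξ + τ)²)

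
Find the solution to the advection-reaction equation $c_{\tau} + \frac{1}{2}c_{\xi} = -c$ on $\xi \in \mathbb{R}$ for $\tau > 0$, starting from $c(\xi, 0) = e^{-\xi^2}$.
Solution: Substitute $c = e^{-\tau}u$.
Then $c_{\tau} = e^{-\tau}(u_{\tau} - u)$, $c_{\xi} = e^{-\tau}u_{\xi}$; substituting and dividing by $e^{-\tau}$, the lower-order terms cancel: $u_{\tau} + \frac{1}{2}u_{\xi} = 0$ (standard advection equation).
Data for $u$: $u(\xi,0) = c(\xi,0) = e^{-\xi^2}$.
By characteristics ($d\xi/d\tau = 1/2$), $u(\xi,\tau) = f(\xi - \frac{1}{2}\tau)$ with $f = u( \cdot , 0)$.
So $u(\xi,\tau) = e^{-(\xi - \tau/2)^2}$, and $c(\xi,\tau) = e^{-\tau}u(\xi,\tau)$.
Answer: $c(\xi, \tau) = e^{-\tau} e^{-(-\tau/2 + \xi)^2}$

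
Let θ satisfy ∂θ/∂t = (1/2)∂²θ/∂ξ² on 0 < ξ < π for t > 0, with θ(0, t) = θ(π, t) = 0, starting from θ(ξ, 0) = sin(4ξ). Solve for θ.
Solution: Using separation of variables θ = X(ξ)G(t):
Eigenfunctions: sin(nξ), n = 1, 2, 3, ...
General solution: θ(ξ, t) = Σ c_n sin(nξ) exp(-n² t/2)
Matching θ(ξ,0) = sin(4ξ) term by term: c_4=1.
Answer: θ(ξ, t) = exp(-8t)sin(4ξ)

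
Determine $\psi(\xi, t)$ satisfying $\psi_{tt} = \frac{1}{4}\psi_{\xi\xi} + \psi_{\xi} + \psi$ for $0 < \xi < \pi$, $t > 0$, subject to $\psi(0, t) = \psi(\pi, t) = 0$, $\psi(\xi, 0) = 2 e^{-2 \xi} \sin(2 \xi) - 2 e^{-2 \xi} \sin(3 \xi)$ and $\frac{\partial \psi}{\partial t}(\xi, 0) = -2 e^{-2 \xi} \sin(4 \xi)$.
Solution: Substitute $\psi = e^{-2\xi}u$.
Then $\psi_{\xi} = e^{-2\xi}(u_{\xi} - 2u)$, $\psi_{\xi\xi} = e^{-2\xi}(u_{\xi\xi} - 4u_{\xi} + 4u)$, $\psi_{tt} = e^{-2\xi}u_{tt}$; substituting and dividing by $e^{-2\xi}$, the lower-order terms cancel: $u_{tt} = \frac{1}{4}u_{\xi\xi}$ (standard wave equation).
Data for $u$: $u(\xi,0) = e^{2\xi}\psi(\xi,0) = 2 \sin(2 \xi) - 2 \sin(3 \xi)$; $u_t(\xi,0) = e^{2\xi}\psi_t(\xi,0) = -2 \sin(4 \xi)$. The boundary conditions carry over: $u(0,t) = u(\pi,t) = 0$.
Separating variables: $u = \sum [A_n \cos(\omega_n t) + B_n \sin(\omega_n t)] \sin(n\xi)$, $\omega_n = n/2$. From ICs ($B_n$ = velocity coefficient / $\omega_n$): $A_2=2, A_3=-2, B_4=-1$.
So $u(\xi,t) = - \sin(2 t) \sin(4 \xi) + 2 \sin(2 \xi) \cos(t) - 2 \sin(3 \xi) \cos(3 t/2)$, and $\psi(\xi,t) = e^{-2\xi}u(\xi,t)$.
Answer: $\psi(\xi, t) = 2 e^{-2 \xi} \sin(2 \xi) \cos(t) - 2 e^{-2 \xi} \sin(3 \xi) \cos(3 t/2) -  e^{-2 \xi} \sin(4 \xi) \sin(2 t)$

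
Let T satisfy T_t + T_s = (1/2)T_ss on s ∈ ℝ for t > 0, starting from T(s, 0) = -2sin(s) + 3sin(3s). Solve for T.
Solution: Change to a moving frame: let η = s - t, σ = t and write T(s,t) = u(η,σ).
By the chain rule T_t = u_σ - u_η, T_s = u_η, T_ss = u_ηη.
Then T_t + T_s = u_σ: the advection term cancels and the PDE becomes the heat equation u_σ = (1/2)u_ηη on η ∈ ℝ.
Initial data: u(η,0) = T(η,0) = -2sin(η) + 3sin(3η).
On η ∈ ℝ each mode satisfies (sin(nη))″ = -n² sin(nη), so exp(-n²σ/2) sin(nη) solves the heat equation; by superposition u(η,σ) = Σ c_n exp(-n²σ/2) sin(nη).
Reading off the coefficients: c_1=-2, c_3=3, so u(η,σ) = -2exp(-σ/2)sin(η) + 3exp(-9σ/2)sin(3η).
Substituting back η = s - t, σ = t: T(s,t) = u(s - t, t).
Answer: T(s, t) = -2exp(-t/2)sin(s - t) + 3exp(-9t/2)sin(3s - 3t)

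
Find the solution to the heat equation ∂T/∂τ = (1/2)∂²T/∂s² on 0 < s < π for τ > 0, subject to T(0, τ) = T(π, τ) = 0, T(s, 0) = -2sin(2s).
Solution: Using separation of variables T = X(s)G(τ):
Eigenfunctions: sin(ns), n = 1, 2, 3, ...
General solution: T(s, τ) = Σ c_n sin(ns) exp(-n² τ/2)
Matching T(s,0) = -2sin(2s) term by term: c_2=-2.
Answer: T(s, τ) = -2exp(-2τ)sin(2s)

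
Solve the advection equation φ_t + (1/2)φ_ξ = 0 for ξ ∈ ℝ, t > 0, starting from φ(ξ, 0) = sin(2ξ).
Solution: By method of characteristics (waves move right with speed 1/2):
Along characteristics ξ - (1/2)t = const, φ is constant, so φ(ξ,t) = f(ξ - (1/2)t) with f = φ(·, 0).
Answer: φ(ξ, t) = -sin(t - 2ξ)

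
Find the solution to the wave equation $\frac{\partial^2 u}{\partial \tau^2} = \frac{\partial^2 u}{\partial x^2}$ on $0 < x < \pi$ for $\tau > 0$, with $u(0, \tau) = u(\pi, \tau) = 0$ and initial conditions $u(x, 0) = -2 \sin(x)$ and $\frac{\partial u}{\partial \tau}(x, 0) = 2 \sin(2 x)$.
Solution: Using separation of variables $u = X(x)T(\tau)$:
Eigenfunctions: $\sin(nx)$, $n = 1, 2, 3, \ldots$
General solution: $u(x, \tau) = \sum [A_n \cos(n \tau) + B_n \sin(n \tau)] \sin(nx)$
From $u(x,0) = -2 \sin(x)$: $A_1=-2$. From $u_{\tau}(x,0) = 2 \sin(2 x)$, using $u_{\tau}(x,0) = \sum \omega_n B_n \sin(nx)$ with $\omega_n = n$: $B_2 = 2/2 = 1$.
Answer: $u(x, \tau) = \sin(2 \tau) \sin(2 x) - 2 \sin(x) \cos(\tau)$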